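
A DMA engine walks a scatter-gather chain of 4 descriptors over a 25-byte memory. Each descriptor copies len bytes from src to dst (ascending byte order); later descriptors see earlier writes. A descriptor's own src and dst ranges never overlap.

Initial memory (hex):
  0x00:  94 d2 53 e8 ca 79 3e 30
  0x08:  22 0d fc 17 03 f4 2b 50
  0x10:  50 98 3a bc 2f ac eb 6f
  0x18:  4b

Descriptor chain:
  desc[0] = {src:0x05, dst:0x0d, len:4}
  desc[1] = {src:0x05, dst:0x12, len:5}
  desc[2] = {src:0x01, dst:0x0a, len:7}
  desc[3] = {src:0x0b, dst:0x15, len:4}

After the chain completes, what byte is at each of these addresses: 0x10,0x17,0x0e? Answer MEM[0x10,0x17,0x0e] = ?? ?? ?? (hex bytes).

#0 dst[0x0d+4] := {0x79,0x3e,0x30,0x22}
#1 dst[0x12+5] := {0x79,0x3e,0x30,0x22,0x0d}
#2 dst[0x0a+7] := {0xd2,0x53,0xe8,0xca,0x79,0x3e,0x30}
#3 dst[0x15+4] := {0x53,0xe8,0xca,0x79}
query mem[0x10]=0x30, mem[0x17]=0xca, mem[0x0e]=0x79

MEM[0x10,0x17,0x0e] = 30 ca 79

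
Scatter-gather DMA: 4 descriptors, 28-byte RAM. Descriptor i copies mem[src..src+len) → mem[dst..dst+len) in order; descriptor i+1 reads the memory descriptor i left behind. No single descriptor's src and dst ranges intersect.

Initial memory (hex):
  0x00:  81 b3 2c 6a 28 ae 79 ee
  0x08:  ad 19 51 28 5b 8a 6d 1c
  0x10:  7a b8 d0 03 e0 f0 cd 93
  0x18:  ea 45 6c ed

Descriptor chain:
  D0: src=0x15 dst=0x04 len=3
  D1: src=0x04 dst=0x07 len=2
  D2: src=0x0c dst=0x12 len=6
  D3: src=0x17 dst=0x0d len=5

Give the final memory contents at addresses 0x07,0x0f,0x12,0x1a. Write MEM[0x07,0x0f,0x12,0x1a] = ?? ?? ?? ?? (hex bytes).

MEM[0x07,0x0f,0x12,0x1a] = f0 45 5b 6c

#0 dst[0x04+3] := {0xf0,0xcd,0x93}
#1 dst[0x07+2] := {0xf0,0xcd}
#2 dst[0x12+6] := {0x5b,0x8a,0x6d,0x1c,0x7a,0xb8}
#3 dst[0x0d+5] := {0xb8,0xea,0x45,0x6c,0xed}
query mem[0x07]=0xf0, mem[0x0f]=0x45, mem[0x12]=0x5b, mem[0x1a]=0x6c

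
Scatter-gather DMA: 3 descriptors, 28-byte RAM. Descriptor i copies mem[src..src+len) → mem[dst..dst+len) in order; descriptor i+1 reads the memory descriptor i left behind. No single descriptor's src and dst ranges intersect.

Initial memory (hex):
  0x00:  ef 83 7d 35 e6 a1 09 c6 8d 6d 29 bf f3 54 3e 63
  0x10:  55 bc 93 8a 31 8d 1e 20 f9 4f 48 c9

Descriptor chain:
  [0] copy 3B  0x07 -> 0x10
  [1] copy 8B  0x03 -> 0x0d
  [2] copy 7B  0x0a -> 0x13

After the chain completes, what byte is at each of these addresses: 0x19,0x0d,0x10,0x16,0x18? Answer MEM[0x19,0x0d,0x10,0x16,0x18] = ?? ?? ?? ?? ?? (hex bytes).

MEM[0x19,0x0d,0x10,0x16,0x18] = 09 35 09 35 a1

[0] 0x07->0x10 len=3 : c6 8d 6d
[1] 0x03->0x0d len=8 : 35 e6 a1 09 c6 8d 6d 29
[2] 0x0a->0x13 len=7 : 29 bf f3 35 e6 a1 09
query mem[0x19]=0x09, mem[0x0d]=0x35, mem[0x10]=0x09, mem[0x16]=0x35, mem[0x18]=0xa1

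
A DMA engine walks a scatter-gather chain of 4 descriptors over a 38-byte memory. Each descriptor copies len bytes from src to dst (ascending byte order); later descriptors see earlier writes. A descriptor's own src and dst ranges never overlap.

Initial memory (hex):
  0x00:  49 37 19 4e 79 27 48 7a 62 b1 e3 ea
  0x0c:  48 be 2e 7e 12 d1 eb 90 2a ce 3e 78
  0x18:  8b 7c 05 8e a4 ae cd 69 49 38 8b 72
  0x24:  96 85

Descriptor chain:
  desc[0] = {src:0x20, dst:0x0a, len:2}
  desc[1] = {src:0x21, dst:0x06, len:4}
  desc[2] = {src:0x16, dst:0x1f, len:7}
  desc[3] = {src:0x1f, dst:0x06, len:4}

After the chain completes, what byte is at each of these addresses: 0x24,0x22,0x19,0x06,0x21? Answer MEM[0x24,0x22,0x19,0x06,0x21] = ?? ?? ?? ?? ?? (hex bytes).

  after D0: wrote 2B at 0x0a = 4938
  after D1: wrote 4B at 0x06 = 388b7296
  after D2: wrote 7B at 0x1f = 3e788b7c058ea4
  after D3: wrote 4B at 0x06 = 3e788b7c
query mem[0x24]=0x8e, mem[0x22]=0x7c, mem[0x19]=0x7c, mem[0x06]=0x3e, mem[0x21]=0x8b

MEM[0x24,0x22,0x19,0x06,0x21] = 8e 7c 7c 3e 8b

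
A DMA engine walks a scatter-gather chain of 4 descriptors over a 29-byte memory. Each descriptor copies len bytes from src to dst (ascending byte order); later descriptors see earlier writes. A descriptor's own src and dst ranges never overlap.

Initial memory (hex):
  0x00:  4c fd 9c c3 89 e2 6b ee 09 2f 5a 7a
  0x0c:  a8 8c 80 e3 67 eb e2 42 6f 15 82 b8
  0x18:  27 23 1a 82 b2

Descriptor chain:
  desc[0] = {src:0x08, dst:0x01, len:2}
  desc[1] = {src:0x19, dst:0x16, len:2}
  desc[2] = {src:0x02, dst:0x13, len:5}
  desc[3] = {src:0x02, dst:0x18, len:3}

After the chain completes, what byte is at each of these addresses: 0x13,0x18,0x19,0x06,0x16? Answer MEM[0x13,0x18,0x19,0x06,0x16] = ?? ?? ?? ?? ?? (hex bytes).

  after D0: wrote 2B at 0x01 = 092f
  after D1: wrote 2B at 0x16 = 231a
  after D2: wrote 5B at 0x13 = 2fc389e26b
  after D3: wrote 3B at 0x18 = 2fc389
query mem[0x13]=0x2f, mem[0x18]=0x2f, mem[0x19]=0xc3, mem[0x06]=0x6b, mem[0x16]=0xe2

MEM[0x13,0x18,0x19,0x06,0x16] = 2f 2f c3 6b e2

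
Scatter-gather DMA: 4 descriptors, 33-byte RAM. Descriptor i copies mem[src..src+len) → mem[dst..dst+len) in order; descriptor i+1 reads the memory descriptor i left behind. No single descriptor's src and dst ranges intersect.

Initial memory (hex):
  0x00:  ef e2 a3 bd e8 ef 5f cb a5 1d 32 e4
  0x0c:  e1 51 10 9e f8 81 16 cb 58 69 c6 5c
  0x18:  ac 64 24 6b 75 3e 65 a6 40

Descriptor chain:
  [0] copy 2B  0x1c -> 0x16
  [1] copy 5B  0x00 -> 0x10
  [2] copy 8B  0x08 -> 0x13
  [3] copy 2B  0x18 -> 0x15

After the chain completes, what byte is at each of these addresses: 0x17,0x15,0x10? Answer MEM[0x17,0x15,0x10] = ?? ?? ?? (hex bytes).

#0 dst[0x16+2] := {0x75,0x3e}
#1 dst[0x10+5] := {0xef,0xe2,0xa3,0xbd,0xe8}
#2 dst[0x13+8] := {0xa5,0x1d,0x32,0xe4,0xe1,0x51,0x10,0x9e}
#3 dst[0x15+2] := {0x51,0x10}
query mem[0x17]=0xe1, mem[0x15]=0x51, mem[0x10]=0xef

MEM[0x17,0x15,0x10] = e1 51 ef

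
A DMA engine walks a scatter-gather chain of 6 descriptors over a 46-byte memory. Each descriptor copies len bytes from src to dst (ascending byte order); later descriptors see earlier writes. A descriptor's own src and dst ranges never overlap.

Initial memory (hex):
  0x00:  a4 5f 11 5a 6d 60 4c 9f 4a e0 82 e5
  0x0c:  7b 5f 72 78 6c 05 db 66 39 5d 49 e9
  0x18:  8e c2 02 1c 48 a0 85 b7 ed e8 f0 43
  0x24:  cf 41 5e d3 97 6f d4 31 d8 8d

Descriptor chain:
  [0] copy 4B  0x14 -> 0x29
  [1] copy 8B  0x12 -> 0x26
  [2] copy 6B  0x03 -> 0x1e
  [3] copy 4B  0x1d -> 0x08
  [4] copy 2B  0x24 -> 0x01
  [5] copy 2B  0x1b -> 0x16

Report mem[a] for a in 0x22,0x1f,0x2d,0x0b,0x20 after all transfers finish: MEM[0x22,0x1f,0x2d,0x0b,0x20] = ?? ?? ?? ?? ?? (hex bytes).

MEM[0x22,0x1f,0x2d,0x0b,0x20] = 9f 6d c2 60 60

D0: mem[0x29..0x2c] <- [39 5d 49 e9]
D1: mem[0x26..0x2d] <- [db 66 39 5d 49 e9 8e c2]
D2: mem[0x1e..0x23] <- [5a 6d 60 4c 9f 4a]
D3: mem[0x08..0x0b] <- [a0 5a 6d 60]
D4: mem[0x01..0x02] <- [cf 41]
D5: mem[0x16..0x17] <- [1c 48]
query mem[0x22]=0x9f, mem[0x1f]=0x6d, mem[0x2d]=0xc2, mem[0x0b]=0x60, mem[0x20]=0x60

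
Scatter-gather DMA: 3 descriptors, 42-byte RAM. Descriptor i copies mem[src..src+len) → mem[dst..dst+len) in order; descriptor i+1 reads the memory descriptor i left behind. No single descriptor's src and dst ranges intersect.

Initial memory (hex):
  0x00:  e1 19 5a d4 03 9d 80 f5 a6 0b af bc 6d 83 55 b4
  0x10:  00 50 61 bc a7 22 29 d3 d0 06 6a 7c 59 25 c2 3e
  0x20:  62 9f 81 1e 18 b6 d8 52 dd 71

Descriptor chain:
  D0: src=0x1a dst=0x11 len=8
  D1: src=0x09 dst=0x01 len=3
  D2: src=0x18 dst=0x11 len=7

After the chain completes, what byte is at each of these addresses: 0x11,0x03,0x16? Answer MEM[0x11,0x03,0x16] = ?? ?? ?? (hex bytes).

#0 dst[0x11+8] := {0x6a,0x7c,0x59,0x25,0xc2,0x3e,0x62,0x9f}
#1 dst[0x01+3] := {0x0b,0xaf,0xbc}
#2 dst[0x11+7] := {0x9f,0x06,0x6a,0x7c,0x59,0x25,0xc2}
query mem[0x11]=0x9f, mem[0x03]=0xbc, mem[0x16]=0x25

MEM[0x11,0x03,0x16] = 9f bc 25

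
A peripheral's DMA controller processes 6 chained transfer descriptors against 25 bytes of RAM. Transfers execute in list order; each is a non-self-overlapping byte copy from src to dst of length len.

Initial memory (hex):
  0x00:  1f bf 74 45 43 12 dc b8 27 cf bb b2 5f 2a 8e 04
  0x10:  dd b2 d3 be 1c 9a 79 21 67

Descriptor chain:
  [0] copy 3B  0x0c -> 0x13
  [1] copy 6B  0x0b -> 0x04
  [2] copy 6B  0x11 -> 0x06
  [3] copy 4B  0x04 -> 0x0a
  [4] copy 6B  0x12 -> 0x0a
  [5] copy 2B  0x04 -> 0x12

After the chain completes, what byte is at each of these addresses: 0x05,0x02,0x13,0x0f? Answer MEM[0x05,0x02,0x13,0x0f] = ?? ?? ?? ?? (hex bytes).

  after D0: wrote 3B at 0x13 = 5f2a8e
  after D1: wrote 6B at 0x04 = b25f2a8e04dd
  after D2: wrote 6B at 0x06 = b2d35f2a8e79
  after D3: wrote 4B at 0x0a = b25fb2d3
  after D4: wrote 6B at 0x0a = d35f2a8e7921
  after D5: wrote 2B at 0x12 = b25f
query mem[0x05]=0x5f, mem[0x02]=0x74, mem[0x13]=0x5f, mem[0x0f]=0x21

MEM[0x05,0x02,0x13,0x0f] = 5f 74 5f 21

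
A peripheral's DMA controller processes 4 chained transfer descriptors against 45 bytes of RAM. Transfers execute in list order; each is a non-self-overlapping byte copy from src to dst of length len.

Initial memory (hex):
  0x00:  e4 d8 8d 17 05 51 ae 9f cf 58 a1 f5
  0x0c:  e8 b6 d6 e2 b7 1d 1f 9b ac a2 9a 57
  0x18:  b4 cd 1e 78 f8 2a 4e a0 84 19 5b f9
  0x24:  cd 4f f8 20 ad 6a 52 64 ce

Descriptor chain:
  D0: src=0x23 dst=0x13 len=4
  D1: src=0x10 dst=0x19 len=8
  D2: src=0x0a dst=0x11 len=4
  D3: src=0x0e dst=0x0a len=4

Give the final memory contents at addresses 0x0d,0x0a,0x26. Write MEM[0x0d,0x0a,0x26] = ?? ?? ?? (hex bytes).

MEM[0x0d,0x0a,0x26] = a1 d6 f8

#0 dst[0x13+4] := {0xf9,0xcd,0x4f,0xf8}
#1 dst[0x19+8] := {0xb7,0x1d,0x1f,0xf9,0xcd,0x4f,0xf8,0x57}
#2 dst[0x11+4] := {0xa1,0xf5,0xe8,0xb6}
#3 dst[0x0a+4] := {0xd6,0xe2,0xb7,0xa1}
query mem[0x0d]=0xa1, mem[0x0a]=0xd6, mem[0x26]=0xf8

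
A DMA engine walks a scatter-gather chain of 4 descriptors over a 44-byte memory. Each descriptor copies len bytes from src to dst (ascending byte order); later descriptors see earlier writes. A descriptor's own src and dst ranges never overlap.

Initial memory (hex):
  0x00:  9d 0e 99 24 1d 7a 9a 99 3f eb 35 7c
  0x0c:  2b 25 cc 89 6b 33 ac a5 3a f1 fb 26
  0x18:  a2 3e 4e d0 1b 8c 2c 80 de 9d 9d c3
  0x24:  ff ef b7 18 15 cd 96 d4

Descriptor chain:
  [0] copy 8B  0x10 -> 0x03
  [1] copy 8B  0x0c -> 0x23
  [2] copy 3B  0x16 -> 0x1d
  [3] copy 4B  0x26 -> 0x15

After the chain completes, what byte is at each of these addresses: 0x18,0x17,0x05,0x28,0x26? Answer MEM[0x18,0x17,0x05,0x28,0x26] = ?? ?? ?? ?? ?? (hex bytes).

[0] 0x10->0x03 len=8 : 6b 33 ac a5 3a f1 fb 26
[1] 0x0c->0x23 len=8 : 2b 25 cc 89 6b 33 ac a5
[2] 0x16->0x1d len=3 : fb 26 a2
[3] 0x26->0x15 len=4 : 89 6b 33 ac
query mem[0x18]=0xac, mem[0x17]=0x33, mem[0x05]=0xac, mem[0x28]=0x33, mem[0x26]=0x89

MEM[0x18,0x17,0x05,0x28,0x26] = ac 33 ac 33 89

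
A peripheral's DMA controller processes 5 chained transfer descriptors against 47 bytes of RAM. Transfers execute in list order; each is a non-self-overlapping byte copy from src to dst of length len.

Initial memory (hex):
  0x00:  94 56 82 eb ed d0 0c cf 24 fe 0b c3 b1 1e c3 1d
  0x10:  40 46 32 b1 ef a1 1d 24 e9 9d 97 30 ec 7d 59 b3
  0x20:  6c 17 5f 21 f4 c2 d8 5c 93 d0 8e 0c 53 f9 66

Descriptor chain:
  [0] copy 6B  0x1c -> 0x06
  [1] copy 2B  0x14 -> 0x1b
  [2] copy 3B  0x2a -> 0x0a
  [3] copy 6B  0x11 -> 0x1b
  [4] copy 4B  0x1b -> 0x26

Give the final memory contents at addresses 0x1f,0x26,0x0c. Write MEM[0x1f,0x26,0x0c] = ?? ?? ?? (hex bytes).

MEM[0x1f,0x26,0x0c] = a1 46 53

[0] 0x1c->0x06 len=6 : ec 7d 59 b3 6c 17
[1] 0x14->0x1b len=2 : ef a1
[2] 0x2a->0x0a len=3 : 8e 0c 53
[3] 0x11->0x1b len=6 : 46 32 b1 ef a1 1d
[4] 0x1b->0x26 len=4 : 46 32 b1 ef
query mem[0x1f]=0xa1, mem[0x26]=0x46, mem[0x0c]=0x53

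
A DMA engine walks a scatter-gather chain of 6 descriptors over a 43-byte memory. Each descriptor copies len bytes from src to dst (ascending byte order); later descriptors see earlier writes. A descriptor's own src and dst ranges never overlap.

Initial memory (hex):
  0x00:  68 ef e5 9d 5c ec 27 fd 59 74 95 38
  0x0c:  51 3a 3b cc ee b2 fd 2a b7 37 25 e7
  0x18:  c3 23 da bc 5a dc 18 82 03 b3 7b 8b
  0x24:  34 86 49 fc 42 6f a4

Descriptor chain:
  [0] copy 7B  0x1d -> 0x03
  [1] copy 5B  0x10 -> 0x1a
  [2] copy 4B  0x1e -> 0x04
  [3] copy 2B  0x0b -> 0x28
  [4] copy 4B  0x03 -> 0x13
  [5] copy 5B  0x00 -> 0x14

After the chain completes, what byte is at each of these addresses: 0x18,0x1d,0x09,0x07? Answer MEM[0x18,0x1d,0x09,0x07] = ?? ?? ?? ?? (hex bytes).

  after D0: wrote 7B at 0x03 = dc188203b37b8b
  after D1: wrote 5B at 0x1a = eeb2fd2ab7
  after D2: wrote 4B at 0x04 = b78203b3
  after D3: wrote 2B at 0x28 = 3851
  after D4: wrote 4B at 0x13 = dcb78203
  after D5: wrote 5B at 0x14 = 68efe5dcb7
query mem[0x18]=0xb7, mem[0x1d]=0x2a, mem[0x09]=0x8b, mem[0x07]=0xb3

MEM[0x18,0x1d,0x09,0x07] = b7 2a 8b b3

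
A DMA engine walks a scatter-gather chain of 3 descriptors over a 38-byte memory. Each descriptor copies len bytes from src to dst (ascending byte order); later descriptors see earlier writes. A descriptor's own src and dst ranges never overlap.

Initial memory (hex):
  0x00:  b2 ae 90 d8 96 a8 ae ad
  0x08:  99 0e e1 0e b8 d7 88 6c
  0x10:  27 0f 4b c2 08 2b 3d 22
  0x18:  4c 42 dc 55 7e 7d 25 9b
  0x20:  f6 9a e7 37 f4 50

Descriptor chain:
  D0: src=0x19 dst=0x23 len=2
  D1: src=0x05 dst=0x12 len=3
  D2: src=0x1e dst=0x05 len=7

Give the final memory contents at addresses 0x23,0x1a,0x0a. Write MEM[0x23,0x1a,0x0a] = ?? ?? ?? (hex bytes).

[0] 0x19->0x23 len=2 : 42 dc
[1] 0x05->0x12 len=3 : a8 ae ad
[2] 0x1e->0x05 len=7 : 25 9b f6 9a e7 42 dc
query mem[0x23]=0x42, mem[0x1a]=0xdc, mem[0x0a]=0x42

MEM[0x23,0x1a,0x0a] = 42 dc 42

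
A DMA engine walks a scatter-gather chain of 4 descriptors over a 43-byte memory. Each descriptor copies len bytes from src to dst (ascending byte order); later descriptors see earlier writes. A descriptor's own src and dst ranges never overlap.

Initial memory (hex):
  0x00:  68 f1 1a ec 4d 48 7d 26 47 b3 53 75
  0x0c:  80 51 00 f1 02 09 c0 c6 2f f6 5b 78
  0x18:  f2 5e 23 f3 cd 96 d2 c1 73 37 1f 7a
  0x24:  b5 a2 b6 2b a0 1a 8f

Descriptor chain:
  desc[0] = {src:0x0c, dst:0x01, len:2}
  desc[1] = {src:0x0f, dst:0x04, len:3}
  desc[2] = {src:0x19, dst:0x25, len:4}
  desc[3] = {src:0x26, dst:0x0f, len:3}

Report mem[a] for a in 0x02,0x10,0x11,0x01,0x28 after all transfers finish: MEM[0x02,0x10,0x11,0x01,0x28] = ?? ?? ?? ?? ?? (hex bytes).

[0] 0x0c->0x01 len=2 : 80 51
[1] 0x0f->0x04 len=3 : f1 02 09
[2] 0x19->0x25 len=4 : 5e 23 f3 cd
[3] 0x26->0x0f len=3 : 23 f3 cd
query mem[0x02]=0x51, mem[0x10]=0xf3, mem[0x11]=0xcd, mem[0x01]=0x80, mem[0x28]=0xcd

MEM[0x02,0x10,0x11,0x01,0x28] = 51 f3 cd 80 cd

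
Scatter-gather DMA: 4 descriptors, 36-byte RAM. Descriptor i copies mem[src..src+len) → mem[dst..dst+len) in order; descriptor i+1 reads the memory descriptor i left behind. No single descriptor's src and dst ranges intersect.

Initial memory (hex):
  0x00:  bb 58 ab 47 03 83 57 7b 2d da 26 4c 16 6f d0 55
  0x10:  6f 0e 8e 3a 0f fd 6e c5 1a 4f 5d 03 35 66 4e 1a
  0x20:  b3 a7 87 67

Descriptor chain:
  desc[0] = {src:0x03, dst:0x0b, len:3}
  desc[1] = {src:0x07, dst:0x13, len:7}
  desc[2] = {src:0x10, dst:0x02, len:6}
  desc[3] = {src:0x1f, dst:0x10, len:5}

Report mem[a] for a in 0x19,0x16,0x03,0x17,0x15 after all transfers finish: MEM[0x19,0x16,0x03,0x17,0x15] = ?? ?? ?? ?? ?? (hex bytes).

MEM[0x19,0x16,0x03,0x17,0x15] = 83 26 0e 47 da

  after D0: wrote 3B at 0x0b = 470383
  after D1: wrote 7B at 0x13 = 7b2dda26470383
  after D2: wrote 6B at 0x02 = 6f0e8e7b2dda
  after D3: wrote 5B at 0x10 = 1ab3a78767
query mem[0x19]=0x83, mem[0x16]=0x26, mem[0x03]=0x0e, mem[0x17]=0x47, mem[0x15]=0xda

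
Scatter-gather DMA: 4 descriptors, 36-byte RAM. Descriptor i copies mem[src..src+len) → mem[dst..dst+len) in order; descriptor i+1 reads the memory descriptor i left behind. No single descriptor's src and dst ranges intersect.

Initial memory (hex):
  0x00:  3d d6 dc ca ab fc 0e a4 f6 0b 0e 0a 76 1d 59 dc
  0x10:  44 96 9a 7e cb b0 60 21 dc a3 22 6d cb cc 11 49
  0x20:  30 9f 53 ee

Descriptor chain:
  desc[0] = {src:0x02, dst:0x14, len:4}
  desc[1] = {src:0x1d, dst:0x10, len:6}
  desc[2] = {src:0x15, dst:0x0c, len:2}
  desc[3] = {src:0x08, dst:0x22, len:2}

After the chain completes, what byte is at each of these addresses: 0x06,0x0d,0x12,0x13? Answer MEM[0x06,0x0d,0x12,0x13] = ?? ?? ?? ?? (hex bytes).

MEM[0x06,0x0d,0x12,0x13] = 0e ab 49 30

  after D0: wrote 4B at 0x14 = dccaabfc
  after D1: wrote 6B at 0x10 = cc1149309f53
  after D2: wrote 2B at 0x0c = 53ab
  after D3: wrote 2B at 0x22 = f60b
query mem[0x06]=0x0e, mem[0x0d]=0xab, mem[0x12]=0x49, mem[0x13]=0x30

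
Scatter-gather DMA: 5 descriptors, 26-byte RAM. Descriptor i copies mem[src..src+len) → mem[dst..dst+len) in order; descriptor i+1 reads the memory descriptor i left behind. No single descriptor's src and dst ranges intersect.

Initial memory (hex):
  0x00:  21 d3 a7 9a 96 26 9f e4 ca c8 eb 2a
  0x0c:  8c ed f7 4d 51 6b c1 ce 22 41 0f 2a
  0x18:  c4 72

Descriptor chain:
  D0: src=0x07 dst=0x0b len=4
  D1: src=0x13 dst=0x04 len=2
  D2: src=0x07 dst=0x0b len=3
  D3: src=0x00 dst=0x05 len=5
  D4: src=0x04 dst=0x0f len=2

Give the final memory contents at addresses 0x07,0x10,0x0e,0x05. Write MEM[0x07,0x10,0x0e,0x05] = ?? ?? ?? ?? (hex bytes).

[0] 0x07->0x0b len=4 : e4 ca c8 eb
[1] 0x13->0x04 len=2 : ce 22
[2] 0x07->0x0b len=3 : e4 ca c8
[3] 0x00->0x05 len=5 : 21 d3 a7 9a ce
[4] 0x04->0x0f len=2 : ce 21
query mem[0x07]=0xa7, mem[0x10]=0x21, mem[0x0e]=0xeb, mem[0x05]=0x21

MEM[0x07,0x10,0x0e,0x05] = a7 21 eb 21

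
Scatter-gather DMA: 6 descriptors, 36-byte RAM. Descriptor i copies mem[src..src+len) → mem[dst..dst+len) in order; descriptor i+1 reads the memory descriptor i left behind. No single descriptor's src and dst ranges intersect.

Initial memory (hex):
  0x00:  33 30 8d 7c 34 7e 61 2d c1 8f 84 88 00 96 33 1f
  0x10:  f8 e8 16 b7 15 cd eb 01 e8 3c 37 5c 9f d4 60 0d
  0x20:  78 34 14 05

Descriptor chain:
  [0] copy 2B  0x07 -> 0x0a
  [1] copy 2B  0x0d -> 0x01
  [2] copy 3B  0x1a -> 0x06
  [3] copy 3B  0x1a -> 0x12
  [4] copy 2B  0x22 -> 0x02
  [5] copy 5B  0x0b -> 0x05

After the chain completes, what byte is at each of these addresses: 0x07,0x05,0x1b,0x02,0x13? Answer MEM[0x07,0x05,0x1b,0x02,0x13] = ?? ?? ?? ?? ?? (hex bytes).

[0] 0x07->0x0a len=2 : 2d c1
[1] 0x0d->0x01 len=2 : 96 33
[2] 0x1a->0x06 len=3 : 37 5c 9f
[3] 0x1a->0x12 len=3 : 37 5c 9f
[4] 0x22->0x02 len=2 : 14 05
[5] 0x0b->0x05 len=5 : c1 00 96 33 1f
query mem[0x07]=0x96, mem[0x05]=0xc1, mem[0x1b]=0x5c, mem[0x02]=0x14, mem[0x13]=0x5c

MEM[0x07,0x05,0x1b,0x02,0x13] = 96 c1 5c 14 5c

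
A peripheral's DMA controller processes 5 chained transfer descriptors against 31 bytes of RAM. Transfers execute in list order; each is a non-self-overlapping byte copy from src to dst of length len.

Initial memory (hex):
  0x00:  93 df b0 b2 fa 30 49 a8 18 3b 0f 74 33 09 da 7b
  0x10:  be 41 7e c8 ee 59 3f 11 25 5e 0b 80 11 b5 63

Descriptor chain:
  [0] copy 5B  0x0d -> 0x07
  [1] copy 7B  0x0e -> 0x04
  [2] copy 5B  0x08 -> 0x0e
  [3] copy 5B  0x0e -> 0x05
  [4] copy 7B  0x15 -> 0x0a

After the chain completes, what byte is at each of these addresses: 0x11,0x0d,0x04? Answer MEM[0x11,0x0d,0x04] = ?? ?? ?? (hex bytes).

MEM[0x11,0x0d,0x04] = 41 25 da

[0] 0x0d->0x07 len=5 : 09 da 7b be 41
[1] 0x0e->0x04 len=7 : da 7b be 41 7e c8 ee
[2] 0x08->0x0e len=5 : 7e c8 ee 41 33
[3] 0x0e->0x05 len=5 : 7e c8 ee 41 33
[4] 0x15->0x0a len=7 : 59 3f 11 25 5e 0b 80
query mem[0x11]=0x41, mem[0x0d]=0x25, mem[0x04]=0xda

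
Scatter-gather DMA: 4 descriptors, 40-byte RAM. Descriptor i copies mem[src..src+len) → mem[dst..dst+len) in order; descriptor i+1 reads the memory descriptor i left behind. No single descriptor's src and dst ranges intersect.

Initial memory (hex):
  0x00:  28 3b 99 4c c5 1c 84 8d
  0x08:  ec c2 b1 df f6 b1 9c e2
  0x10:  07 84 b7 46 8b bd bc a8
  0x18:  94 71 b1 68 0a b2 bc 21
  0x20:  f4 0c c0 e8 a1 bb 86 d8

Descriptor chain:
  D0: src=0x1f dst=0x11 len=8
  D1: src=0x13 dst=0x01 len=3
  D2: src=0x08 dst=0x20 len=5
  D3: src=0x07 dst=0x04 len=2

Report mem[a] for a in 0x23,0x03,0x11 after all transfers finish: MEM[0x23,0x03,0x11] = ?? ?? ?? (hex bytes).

  after D0: wrote 8B at 0x11 = 21f40cc0e8a1bb86
  after D1: wrote 3B at 0x01 = 0cc0e8
  after D2: wrote 5B at 0x20 = ecc2b1dff6
  after D3: wrote 2B at 0x04 = 8dec
query mem[0x23]=0xdf, mem[0x03]=0xe8, mem[0x11]=0x21

MEM[0x23,0x03,0x11] = df e8 21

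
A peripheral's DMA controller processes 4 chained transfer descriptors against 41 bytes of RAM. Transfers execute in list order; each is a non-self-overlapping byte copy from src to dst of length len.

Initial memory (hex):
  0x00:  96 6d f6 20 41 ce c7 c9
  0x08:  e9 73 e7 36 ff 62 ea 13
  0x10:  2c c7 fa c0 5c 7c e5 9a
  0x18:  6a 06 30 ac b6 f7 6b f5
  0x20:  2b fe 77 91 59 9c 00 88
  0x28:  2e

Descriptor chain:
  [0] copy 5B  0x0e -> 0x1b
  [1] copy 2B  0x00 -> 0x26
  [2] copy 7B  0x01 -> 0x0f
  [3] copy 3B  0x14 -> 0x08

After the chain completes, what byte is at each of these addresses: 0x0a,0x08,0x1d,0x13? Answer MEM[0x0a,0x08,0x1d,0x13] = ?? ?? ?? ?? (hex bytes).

MEM[0x0a,0x08,0x1d,0x13] = e5 c7 2c ce

#0 dst[0x1b+5] := {0xea,0x13,0x2c,0xc7,0xfa}
#1 dst[0x26+2] := {0x96,0x6d}
#2 dst[0x0f+7] := {0x6d,0xf6,0x20,0x41,0xce,0xc7,0xc9}
#3 dst[0x08+3] := {0xc7,0xc9,0xe5}
query mem[0x0a]=0xe5, mem[0x08]=0xc7, mem[0x1d]=0x2c, mem[0x13]=0xce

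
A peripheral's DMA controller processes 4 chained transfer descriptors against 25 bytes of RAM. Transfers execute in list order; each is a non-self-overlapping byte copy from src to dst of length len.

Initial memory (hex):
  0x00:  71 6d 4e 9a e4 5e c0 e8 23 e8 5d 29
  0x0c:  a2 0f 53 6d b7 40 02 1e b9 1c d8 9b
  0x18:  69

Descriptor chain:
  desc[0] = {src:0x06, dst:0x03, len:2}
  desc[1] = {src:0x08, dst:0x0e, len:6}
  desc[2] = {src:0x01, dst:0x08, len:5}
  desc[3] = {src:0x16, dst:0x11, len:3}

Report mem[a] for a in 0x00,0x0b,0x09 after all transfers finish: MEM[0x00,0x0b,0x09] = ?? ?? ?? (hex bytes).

MEM[0x00,0x0b,0x09] = 71 e8 4e

  after D0: wrote 2B at 0x03 = c0e8
  after D1: wrote 6B at 0x0e = 23e85d29a20f
  after D2: wrote 5B at 0x08 = 6d4ec0e85e
  after D3: wrote 3B at 0x11 = d89b69
query mem[0x00]=0x71, mem[0x0b]=0xe8, mem[0x09]=0x4e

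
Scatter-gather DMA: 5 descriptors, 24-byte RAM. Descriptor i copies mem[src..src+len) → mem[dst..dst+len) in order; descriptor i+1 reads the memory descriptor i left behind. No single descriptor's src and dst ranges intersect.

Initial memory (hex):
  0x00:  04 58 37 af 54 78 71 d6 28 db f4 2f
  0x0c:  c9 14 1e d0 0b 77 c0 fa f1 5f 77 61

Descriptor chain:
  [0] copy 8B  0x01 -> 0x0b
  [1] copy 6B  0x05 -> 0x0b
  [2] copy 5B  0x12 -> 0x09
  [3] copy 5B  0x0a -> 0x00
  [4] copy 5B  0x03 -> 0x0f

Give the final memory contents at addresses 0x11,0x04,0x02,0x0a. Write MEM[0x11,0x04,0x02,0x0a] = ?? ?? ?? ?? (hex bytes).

[0] 0x01->0x0b len=8 : 58 37 af 54 78 71 d6 28
[1] 0x05->0x0b len=6 : 78 71 d6 28 db f4
[2] 0x12->0x09 len=5 : 28 fa f1 5f 77
[3] 0x0a->0x00 len=5 : fa f1 5f 77 28
[4] 0x03->0x0f len=5 : 77 28 78 71 d6
query mem[0x11]=0x78, mem[0x04]=0x28, mem[0x02]=0x5f, mem[0x0a]=0xfa

MEM[0x11,0x04,0x02,0x0a] = 78 28 5f fa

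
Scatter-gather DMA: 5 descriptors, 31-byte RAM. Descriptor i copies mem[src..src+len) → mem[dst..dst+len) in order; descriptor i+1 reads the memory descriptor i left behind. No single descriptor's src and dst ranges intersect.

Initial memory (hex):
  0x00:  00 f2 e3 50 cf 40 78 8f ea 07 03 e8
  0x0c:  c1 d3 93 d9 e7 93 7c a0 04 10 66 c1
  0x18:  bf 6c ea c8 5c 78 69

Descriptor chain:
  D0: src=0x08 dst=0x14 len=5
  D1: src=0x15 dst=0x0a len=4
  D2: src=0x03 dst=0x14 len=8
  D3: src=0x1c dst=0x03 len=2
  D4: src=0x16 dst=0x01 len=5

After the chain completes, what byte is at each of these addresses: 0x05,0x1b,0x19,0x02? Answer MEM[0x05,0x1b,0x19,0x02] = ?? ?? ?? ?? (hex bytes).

MEM[0x05,0x1b,0x19,0x02] = 07 07 ea 78

  after D0: wrote 5B at 0x14 = ea0703e8c1
  after D1: wrote 4B at 0x0a = 0703e8c1
  after D2: wrote 8B at 0x14 = 50cf40788fea0707
  after D3: wrote 2B at 0x03 = 5c78
  after D4: wrote 5B at 0x01 = 40788fea07
query mem[0x05]=0x07, mem[0x1b]=0x07, mem[0x19]=0xea, mem[0x02]=0x78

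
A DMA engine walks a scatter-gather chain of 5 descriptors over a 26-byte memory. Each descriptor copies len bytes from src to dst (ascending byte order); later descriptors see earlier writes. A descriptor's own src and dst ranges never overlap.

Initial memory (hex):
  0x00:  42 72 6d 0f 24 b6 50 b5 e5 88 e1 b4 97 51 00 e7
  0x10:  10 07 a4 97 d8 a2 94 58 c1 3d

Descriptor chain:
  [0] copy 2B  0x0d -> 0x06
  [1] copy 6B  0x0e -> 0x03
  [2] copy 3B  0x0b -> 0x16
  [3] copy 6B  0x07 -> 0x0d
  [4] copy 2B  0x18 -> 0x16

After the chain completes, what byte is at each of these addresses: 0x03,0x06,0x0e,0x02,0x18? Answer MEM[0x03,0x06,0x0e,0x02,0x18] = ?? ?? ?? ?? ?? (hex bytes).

[0] 0x0d->0x06 len=2 : 51 00
[1] 0x0e->0x03 len=6 : 00 e7 10 07 a4 97
[2] 0x0b->0x16 len=3 : b4 97 51
[3] 0x07->0x0d len=6 : a4 97 88 e1 b4 97
[4] 0x18->0x16 len=2 : 51 3d
query mem[0x03]=0x00, mem[0x06]=0x07, mem[0x0e]=0x97, mem[0x02]=0x6d, mem[0x18]=0x51

MEM[0x03,0x06,0x0e,0x02,0x18] = 00 07 97 6d 51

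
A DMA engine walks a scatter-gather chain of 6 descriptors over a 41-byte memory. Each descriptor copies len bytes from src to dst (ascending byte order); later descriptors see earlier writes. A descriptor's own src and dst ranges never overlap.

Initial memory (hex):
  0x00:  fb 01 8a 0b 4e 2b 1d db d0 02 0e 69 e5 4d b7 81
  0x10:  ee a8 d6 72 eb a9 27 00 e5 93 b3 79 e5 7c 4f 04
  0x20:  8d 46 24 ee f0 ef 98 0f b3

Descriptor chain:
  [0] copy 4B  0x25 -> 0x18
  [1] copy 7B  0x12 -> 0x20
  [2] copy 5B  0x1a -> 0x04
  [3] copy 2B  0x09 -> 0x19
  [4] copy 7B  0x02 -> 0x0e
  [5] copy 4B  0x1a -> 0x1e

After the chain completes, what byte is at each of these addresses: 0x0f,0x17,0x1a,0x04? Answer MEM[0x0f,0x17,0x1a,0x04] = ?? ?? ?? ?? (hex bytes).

D0: mem[0x18..0x1b] <- [ef 98 0f b3]
D1: mem[0x20..0x26] <- [d6 72 eb a9 27 00 ef]
D2: mem[0x04..0x08] <- [0f b3 e5 7c 4f]
D3: mem[0x19..0x1a] <- [02 0e]
D4: mem[0x0e..0x14] <- [8a 0b 0f b3 e5 7c 4f]
D5: mem[0x1e..0x21] <- [0e b3 e5 7c]
query mem[0x0f]=0x0b, mem[0x17]=0x00, mem[0x1a]=0x0e, mem[0x04]=0x0f

MEM[0x0f,0x17,0x1a,0x04] = 0b 00 0e 0f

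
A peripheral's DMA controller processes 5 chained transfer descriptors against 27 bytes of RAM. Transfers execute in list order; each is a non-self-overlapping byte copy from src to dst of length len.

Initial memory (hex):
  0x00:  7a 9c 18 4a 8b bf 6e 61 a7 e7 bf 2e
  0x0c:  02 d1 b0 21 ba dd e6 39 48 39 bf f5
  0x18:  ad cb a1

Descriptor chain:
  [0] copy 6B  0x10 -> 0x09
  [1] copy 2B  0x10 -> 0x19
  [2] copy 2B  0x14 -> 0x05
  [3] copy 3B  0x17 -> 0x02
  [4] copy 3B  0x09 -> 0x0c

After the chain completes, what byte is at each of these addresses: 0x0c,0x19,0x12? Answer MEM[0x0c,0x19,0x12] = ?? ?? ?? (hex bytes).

MEM[0x0c,0x19,0x12] = ba ba e6

D0: mem[0x09..0x0e] <- [ba dd e6 39 48 39]
D1: mem[0x19..0x1a] <- [ba dd]
D2: mem[0x05..0x06] <- [48 39]
D3: mem[0x02..0x04] <- [f5 ad ba]
D4: mem[0x0c..0x0e] <- [ba dd e6]
query mem[0x0c]=0xba, mem[0x19]=0xba, mem[0x12]=0xe6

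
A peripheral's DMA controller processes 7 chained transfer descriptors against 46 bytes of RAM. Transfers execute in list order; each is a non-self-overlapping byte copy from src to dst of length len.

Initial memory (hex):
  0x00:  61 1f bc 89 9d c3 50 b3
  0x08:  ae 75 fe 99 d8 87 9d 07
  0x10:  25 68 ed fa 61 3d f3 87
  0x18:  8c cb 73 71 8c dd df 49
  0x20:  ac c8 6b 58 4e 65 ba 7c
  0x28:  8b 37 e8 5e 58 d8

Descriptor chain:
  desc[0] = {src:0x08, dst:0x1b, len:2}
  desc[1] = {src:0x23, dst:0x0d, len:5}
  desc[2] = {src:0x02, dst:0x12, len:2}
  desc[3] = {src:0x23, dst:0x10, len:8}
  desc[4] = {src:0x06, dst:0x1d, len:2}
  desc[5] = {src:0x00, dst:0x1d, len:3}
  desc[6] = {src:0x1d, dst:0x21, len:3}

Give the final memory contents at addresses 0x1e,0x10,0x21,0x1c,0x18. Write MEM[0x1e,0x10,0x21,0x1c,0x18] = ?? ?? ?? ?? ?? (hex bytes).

MEM[0x1e,0x10,0x21,0x1c,0x18] = 1f 58 61 75 8c

#0 dst[0x1b+2] := {0xae,0x75}
#1 dst[0x0d+5] := {0x58,0x4e,0x65,0xba,0x7c}
#2 dst[0x12+2] := {0xbc,0x89}
#3 dst[0x10+8] := {0x58,0x4e,0x65,0xba,0x7c,0x8b,0x37,0xe8}
#4 dst[0x1d+2] := {0x50,0xb3}
#5 dst[0x1d+3] := {0x61,0x1f,0xbc}
#6 dst[0x21+3] := {0x61,0x1f,0xbc}
query mem[0x1e]=0x1f, mem[0x10]=0x58, mem[0x21]=0x61, mem[0x1c]=0x75, mem[0x18]=0x8c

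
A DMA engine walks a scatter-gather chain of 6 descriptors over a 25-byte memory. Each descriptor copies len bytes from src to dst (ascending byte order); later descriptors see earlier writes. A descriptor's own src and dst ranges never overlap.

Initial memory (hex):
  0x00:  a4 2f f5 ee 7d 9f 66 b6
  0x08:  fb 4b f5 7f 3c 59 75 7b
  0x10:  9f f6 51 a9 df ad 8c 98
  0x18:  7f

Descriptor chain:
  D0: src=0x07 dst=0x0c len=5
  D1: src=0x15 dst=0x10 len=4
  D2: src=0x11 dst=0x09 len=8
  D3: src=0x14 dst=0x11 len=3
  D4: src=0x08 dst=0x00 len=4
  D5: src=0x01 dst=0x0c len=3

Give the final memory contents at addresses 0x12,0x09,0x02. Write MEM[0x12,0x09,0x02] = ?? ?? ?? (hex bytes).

[0] 0x07->0x0c len=5 : b6 fb 4b f5 7f
[1] 0x15->0x10 len=4 : ad 8c 98 7f
[2] 0x11->0x09 len=8 : 8c 98 7f df ad 8c 98 7f
[3] 0x14->0x11 len=3 : df ad 8c
[4] 0x08->0x00 len=4 : fb 8c 98 7f
[5] 0x01->0x0c len=3 : 8c 98 7f
query mem[0x12]=0xad, mem[0x09]=0x8c, mem[0x02]=0x98

MEM[0x12,0x09,0x02] = ad 8c 98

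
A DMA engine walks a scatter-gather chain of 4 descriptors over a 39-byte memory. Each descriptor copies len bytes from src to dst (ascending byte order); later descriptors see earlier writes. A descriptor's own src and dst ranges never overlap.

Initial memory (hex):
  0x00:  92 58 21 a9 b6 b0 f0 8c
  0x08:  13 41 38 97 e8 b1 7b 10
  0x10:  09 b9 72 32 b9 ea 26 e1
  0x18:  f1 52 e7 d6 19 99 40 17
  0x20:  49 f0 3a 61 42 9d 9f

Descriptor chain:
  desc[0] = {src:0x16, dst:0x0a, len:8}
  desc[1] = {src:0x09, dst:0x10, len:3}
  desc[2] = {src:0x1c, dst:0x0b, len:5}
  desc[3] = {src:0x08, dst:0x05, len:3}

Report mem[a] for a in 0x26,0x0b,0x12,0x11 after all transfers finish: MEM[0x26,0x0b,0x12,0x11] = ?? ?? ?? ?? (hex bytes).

D0: mem[0x0a..0x11] <- [26 e1 f1 52 e7 d6 19 99]
D1: mem[0x10..0x12] <- [41 26 e1]
D2: mem[0x0b..0x0f] <- [19 99 40 17 49]
D3: mem[0x05..0x07] <- [13 41 26]
query mem[0x26]=0x9f, mem[0x0b]=0x19, mem[0x12]=0xe1, mem[0x11]=0x26

MEM[0x26,0x0b,0x12,0x11] = 9f 19 e1 26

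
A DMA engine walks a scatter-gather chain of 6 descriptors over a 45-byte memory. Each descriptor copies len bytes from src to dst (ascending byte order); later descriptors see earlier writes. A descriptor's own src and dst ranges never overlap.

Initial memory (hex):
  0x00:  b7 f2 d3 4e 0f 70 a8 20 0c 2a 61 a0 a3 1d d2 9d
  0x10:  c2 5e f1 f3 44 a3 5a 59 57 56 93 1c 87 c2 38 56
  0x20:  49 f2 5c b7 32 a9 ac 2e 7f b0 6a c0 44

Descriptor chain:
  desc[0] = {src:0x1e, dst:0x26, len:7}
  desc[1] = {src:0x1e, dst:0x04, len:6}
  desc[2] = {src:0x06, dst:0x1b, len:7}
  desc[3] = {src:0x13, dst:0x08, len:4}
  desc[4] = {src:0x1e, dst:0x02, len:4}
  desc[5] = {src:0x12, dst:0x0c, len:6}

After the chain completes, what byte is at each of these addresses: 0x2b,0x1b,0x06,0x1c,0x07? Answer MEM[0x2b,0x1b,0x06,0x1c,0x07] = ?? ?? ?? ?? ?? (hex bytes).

[0] 0x1e->0x26 len=7 : 38 56 49 f2 5c b7 32
[1] 0x1e->0x04 len=6 : 38 56 49 f2 5c b7
[2] 0x06->0x1b len=7 : 49 f2 5c b7 61 a0 a3
[3] 0x13->0x08 len=4 : f3 44 a3 5a
[4] 0x1e->0x02 len=4 : b7 61 a0 a3
[5] 0x12->0x0c len=6 : f1 f3 44 a3 5a 59
query mem[0x2b]=0xb7, mem[0x1b]=0x49, mem[0x06]=0x49, mem[0x1c]=0xf2, mem[0x07]=0xf2

MEM[0x2b,0x1b,0x06,0x1c,0x07] = b7 49 49 f2 f2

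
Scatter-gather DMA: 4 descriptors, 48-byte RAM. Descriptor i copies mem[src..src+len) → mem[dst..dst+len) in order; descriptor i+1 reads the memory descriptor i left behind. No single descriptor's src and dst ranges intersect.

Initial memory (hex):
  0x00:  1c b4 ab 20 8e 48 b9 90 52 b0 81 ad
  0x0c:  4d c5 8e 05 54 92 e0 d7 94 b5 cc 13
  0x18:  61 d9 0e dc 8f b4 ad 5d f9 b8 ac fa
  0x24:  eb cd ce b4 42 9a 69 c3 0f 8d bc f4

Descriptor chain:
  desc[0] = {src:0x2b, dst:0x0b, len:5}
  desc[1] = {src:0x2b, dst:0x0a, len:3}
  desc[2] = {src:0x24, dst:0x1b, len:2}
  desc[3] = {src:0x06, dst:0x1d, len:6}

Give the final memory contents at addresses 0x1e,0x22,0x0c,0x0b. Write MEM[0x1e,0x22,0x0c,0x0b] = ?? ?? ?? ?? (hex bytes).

MEM[0x1e,0x22,0x0c,0x0b] = 90 0f 8d 0f

[0] 0x2b->0x0b len=5 : c3 0f 8d bc f4
[1] 0x2b->0x0a len=3 : c3 0f 8d
[2] 0x24->0x1b len=2 : eb cd
[3] 0x06->0x1d len=6 : b9 90 52 b0 c3 0f
query mem[0x1e]=0x90, mem[0x22]=0x0f, mem[0x0c]=0x8d, mem[0x0b]=0x0f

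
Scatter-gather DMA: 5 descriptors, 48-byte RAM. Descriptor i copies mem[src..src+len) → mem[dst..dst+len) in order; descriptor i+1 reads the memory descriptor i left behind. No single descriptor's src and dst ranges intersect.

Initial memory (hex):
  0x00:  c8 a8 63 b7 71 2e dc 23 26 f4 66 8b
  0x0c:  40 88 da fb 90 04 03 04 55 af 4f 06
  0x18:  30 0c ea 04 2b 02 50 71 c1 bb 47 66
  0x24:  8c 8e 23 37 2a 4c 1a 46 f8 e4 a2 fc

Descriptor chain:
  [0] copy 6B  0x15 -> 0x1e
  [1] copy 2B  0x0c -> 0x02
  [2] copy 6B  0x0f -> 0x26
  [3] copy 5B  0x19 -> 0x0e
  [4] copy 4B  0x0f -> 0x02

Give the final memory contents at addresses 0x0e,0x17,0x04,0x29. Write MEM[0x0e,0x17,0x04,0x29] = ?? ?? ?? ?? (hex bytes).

MEM[0x0e,0x17,0x04,0x29] = 0c 06 2b 03

  after D0: wrote 6B at 0x1e = af4f06300cea
  after D1: wrote 2B at 0x02 = 4088
  after D2: wrote 6B at 0x26 = fb9004030455
  after D3: wrote 5B at 0x0e = 0cea042b02
  after D4: wrote 4B at 0x02 = ea042b02
query mem[0x0e]=0x0c, mem[0x17]=0x06, mem[0x04]=0x2b, mem[0x29]=0x03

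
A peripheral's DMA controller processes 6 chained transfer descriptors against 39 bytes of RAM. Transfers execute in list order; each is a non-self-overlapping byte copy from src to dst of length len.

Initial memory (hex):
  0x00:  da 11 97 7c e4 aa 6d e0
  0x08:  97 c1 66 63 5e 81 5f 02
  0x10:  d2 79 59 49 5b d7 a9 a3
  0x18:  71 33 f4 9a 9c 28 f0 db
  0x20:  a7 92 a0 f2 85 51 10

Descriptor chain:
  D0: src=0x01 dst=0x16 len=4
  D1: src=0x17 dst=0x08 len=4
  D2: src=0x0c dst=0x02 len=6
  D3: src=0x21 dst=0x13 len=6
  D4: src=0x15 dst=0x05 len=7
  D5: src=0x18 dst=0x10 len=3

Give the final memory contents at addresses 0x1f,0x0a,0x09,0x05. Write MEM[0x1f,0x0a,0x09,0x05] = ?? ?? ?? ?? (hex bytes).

[0] 0x01->0x16 len=4 : 11 97 7c e4
[1] 0x17->0x08 len=4 : 97 7c e4 f4
[2] 0x0c->0x02 len=6 : 5e 81 5f 02 d2 79
[3] 0x21->0x13 len=6 : 92 a0 f2 85 51 10
[4] 0x15->0x05 len=7 : f2 85 51 10 e4 f4 9a
[5] 0x18->0x10 len=3 : 10 e4 f4
query mem[0x1f]=0xdb, mem[0x0a]=0xf4, mem[0x09]=0xe4, mem[0x05]=0xf2

MEM[0x1f,0x0a,0x09,0x05] = db f4 e4 f2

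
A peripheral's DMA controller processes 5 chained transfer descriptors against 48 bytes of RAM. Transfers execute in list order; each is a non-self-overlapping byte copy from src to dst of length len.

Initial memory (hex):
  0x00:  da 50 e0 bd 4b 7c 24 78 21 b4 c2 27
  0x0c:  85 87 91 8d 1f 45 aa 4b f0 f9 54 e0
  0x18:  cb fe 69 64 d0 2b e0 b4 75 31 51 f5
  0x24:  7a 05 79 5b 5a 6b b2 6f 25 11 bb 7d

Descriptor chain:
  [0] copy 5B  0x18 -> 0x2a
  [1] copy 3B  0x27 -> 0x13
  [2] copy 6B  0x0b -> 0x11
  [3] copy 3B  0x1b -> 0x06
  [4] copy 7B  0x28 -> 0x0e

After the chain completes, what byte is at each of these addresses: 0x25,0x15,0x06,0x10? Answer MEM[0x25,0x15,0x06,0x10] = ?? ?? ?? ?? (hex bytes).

MEM[0x25,0x15,0x06,0x10] = 05 8d 64 cb

  after D0: wrote 5B at 0x2a = cbfe6964d0
  after D1: wrote 3B at 0x13 = 5b5a6b
  after D2: wrote 6B at 0x11 = 278587918d1f
  after D3: wrote 3B at 0x06 = 64d02b
  after D4: wrote 7B at 0x0e = 5a6bcbfe6964d0
query mem[0x25]=0x05, mem[0x15]=0x8d, mem[0x06]=0x64, mem[0x10]=0xcb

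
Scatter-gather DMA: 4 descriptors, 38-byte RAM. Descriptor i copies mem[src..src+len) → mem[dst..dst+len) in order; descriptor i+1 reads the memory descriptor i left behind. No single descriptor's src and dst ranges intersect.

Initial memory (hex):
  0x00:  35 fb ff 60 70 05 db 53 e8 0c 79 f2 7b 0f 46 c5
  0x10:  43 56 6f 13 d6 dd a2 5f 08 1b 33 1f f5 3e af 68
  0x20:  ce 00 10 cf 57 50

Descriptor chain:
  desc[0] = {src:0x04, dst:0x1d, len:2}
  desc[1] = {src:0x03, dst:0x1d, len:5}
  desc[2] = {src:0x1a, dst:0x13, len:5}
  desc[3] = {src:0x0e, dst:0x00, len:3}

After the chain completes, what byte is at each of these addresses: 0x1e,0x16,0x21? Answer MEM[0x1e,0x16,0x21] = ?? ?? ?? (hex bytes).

  after D0: wrote 2B at 0x1d = 7005
  after D1: wrote 5B at 0x1d = 607005db53
  after D2: wrote 5B at 0x13 = 331ff56070
  after D3: wrote 3B at 0x00 = 46c543
query mem[0x1e]=0x70, mem[0x16]=0x60, mem[0x21]=0x53

MEM[0x1e,0x16,0x21] = 70 60 53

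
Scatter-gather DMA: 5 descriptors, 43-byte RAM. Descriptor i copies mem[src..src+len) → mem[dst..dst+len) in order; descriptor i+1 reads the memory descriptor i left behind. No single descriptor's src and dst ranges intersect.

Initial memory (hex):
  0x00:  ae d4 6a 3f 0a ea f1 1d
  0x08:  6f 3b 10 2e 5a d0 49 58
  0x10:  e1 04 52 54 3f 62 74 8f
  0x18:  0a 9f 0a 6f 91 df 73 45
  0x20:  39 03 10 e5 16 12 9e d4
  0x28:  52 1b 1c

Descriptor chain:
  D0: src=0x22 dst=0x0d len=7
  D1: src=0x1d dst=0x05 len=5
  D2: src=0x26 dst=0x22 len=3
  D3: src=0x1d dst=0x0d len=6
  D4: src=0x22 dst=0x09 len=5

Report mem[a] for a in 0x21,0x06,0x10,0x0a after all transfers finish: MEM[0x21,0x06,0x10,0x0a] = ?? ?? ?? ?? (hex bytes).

MEM[0x21,0x06,0x10,0x0a] = 03 73 39 d4

D0: mem[0x0d..0x13] <- [10 e5 16 12 9e d4 52]
D1: mem[0x05..0x09] <- [df 73 45 39 03]
D2: mem[0x22..0x24] <- [9e d4 52]
D3: mem[0x0d..0x12] <- [df 73 45 39 03 9e]
D4: mem[0x09..0x0d] <- [9e d4 52 12 9e]
query mem[0x21]=0x03, mem[0x06]=0x73, mem[0x10]=0x39, mem[0x0a]=0xd4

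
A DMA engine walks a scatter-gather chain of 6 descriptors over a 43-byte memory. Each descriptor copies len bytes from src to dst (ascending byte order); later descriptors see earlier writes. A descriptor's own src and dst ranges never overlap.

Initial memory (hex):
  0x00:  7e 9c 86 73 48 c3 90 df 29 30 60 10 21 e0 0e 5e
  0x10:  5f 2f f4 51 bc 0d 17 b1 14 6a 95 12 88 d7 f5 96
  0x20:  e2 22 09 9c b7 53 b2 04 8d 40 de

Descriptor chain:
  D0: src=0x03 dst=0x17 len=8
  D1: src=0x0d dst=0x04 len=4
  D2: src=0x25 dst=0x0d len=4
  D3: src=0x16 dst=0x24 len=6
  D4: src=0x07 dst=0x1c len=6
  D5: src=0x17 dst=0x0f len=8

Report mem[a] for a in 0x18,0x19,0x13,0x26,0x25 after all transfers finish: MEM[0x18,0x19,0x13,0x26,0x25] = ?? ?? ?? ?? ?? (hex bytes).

MEM[0x18,0x19,0x13,0x26,0x25] = 48 c3 df 48 73

#0 dst[0x17+8] := {0x73,0x48,0xc3,0x90,0xdf,0x29,0x30,0x60}
#1 dst[0x04+4] := {0xe0,0x0e,0x5e,0x5f}
#2 dst[0x0d+4] := {0x53,0xb2,0x04,0x8d}
#3 dst[0x24+6] := {0x17,0x73,0x48,0xc3,0x90,0xdf}
#4 dst[0x1c+6] := {0x5f,0x29,0x30,0x60,0x10,0x21}
#5 dst[0x0f+8] := {0x73,0x48,0xc3,0x90,0xdf,0x5f,0x29,0x30}
query mem[0x18]=0x48, mem[0x19]=0xc3, mem[0x13]=0xdf, mem[0x26]=0x48, mem[0x25]=0x73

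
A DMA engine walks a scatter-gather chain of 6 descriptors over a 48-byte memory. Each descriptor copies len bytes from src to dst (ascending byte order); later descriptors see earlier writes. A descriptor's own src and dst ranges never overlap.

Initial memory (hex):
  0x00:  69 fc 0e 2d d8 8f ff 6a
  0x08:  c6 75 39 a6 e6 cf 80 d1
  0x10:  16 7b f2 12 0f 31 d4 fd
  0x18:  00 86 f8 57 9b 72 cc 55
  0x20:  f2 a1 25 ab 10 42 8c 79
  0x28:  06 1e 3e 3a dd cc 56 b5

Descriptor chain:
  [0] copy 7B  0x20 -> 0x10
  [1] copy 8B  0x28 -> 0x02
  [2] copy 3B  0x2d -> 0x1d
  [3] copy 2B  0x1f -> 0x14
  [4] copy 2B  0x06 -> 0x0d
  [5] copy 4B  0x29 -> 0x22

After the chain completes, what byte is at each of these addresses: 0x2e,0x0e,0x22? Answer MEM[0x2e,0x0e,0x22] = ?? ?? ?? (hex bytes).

D0: mem[0x10..0x16] <- [f2 a1 25 ab 10 42 8c]
D1: mem[0x02..0x09] <- [06 1e 3e 3a dd cc 56 b5]
D2: mem[0x1d..0x1f] <- [cc 56 b5]
D3: mem[0x14..0x15] <- [b5 f2]
D4: mem[0x0d..0x0e] <- [dd cc]
D5: mem[0x22..0x25] <- [1e 3e 3a dd]
query mem[0x2e]=0x56, mem[0x0e]=0xcc, mem[0x22]=0x1e

MEM[0x2e,0x0e,0x22] = 56 cc 1e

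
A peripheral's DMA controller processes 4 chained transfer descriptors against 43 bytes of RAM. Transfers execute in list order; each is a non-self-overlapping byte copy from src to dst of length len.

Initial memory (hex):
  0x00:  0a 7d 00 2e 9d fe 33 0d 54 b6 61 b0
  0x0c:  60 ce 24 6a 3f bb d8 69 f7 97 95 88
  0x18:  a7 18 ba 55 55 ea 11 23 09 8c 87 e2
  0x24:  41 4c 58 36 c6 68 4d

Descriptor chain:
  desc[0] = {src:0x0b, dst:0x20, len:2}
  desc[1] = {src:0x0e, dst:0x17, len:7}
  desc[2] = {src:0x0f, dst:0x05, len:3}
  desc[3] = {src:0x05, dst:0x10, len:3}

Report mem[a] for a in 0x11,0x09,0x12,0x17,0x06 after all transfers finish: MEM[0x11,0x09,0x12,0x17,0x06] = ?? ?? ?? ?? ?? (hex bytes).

MEM[0x11,0x09,0x12,0x17,0x06] = 3f b6 bb 24 3f

  after D0: wrote 2B at 0x20 = b060
  after D1: wrote 7B at 0x17 = 246a3fbbd869f7
  after D2: wrote 3B at 0x05 = 6a3fbb
  after D3: wrote 3B at 0x10 = 6a3fbb
query mem[0x11]=0x3f, mem[0x09]=0xb6, mem[0x12]=0xbb, mem[0x17]=0x24, mem[0x06]=0x3f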